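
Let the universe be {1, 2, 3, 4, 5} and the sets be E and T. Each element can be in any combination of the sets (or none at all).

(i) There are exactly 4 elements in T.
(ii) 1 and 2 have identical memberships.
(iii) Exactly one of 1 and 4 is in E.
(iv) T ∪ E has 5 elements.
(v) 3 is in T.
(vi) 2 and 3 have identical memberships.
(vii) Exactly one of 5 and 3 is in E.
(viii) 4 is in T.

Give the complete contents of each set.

E = {4, 5}; T = {1, 2, 3, 4}

From (v): 3 ∈ T.
From (viii): 4 ∈ T.
(vi): 2 matches 3: 2 ∈ T.
(ii): 1 matches 2: 1 ∈ T.
(i): T already has 4, so the rest are out.
Suppose 1 ∈ E: no assignment then satisfies all the clues, so 1 ∉ E.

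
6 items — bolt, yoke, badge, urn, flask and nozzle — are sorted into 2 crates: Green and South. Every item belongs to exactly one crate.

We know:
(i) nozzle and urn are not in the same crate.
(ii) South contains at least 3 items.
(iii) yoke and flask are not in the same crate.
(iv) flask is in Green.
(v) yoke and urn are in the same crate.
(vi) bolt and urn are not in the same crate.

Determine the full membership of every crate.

Green = {bolt, flask, nozzle}; South = {badge, urn, yoke}

From (iv): flask ∈ Green.
(iii): yoke ∉ Green.
(v): urn matches yoke: urn ∉ Green.
Only one crate left: yoke ∈ South.
Only one crate left: urn ∈ South.
(i): nozzle ∉ South.
(vi): bolt ∉ South.
Only one crate left: bolt ∈ Green.
Only one crate left: nozzle ∈ Green.
(ii): only 3 candidates remain for South, so all are in.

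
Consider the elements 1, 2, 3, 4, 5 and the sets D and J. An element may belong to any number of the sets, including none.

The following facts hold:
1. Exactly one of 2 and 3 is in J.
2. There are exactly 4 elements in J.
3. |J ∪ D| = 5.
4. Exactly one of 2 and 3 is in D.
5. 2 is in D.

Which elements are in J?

J = {1, 3, 4, 5}

From (5): 2 ∈ D.
(4) (exactly one): 3 ∉ D.
Suppose 1 ∉ J: no assignment then satisfies all the clues, so 1 ∈ J.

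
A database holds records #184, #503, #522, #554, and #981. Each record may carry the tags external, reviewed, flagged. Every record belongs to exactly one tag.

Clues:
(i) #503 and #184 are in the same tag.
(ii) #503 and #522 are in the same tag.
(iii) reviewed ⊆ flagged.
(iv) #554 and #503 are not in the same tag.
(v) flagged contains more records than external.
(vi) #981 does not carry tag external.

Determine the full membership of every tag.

external = {#554}; reviewed = {}; flagged = {#184, #503, #522, #981}

From (vi): #981 ∉ external.
Suppose #184 ∈ external: no assignment then satisfies all the clues, so #184 ∉ external.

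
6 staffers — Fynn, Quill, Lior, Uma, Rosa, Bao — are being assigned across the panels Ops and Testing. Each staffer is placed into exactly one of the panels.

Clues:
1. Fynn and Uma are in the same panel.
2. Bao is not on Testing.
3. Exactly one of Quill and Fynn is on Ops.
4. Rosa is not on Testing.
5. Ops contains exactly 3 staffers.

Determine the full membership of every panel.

Ops = {Bao, Quill, Rosa}; Testing = {Fynn, Lior, Uma}

From (2): Bao ∉ Testing.
From (4): Rosa ∉ Testing.
Only one panel left: Rosa ∈ Ops.
Only one panel left: Bao ∈ Ops.
Suppose Fynn ∈ Ops: no assignment then satisfies all the clues, so Fynn ∉ Ops.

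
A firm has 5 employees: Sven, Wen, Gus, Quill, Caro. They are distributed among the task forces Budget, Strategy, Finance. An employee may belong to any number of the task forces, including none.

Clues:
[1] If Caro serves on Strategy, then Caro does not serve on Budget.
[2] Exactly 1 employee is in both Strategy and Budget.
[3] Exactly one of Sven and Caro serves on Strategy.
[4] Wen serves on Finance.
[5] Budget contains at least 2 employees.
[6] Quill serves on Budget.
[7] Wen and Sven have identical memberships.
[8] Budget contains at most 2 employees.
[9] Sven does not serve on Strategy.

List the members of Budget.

Budget = {Gus, Quill}

From (4): Wen ∈ Finance.
From (6): Quill ∈ Budget.
From (9): Sven ∉ Strategy.
(3) (exactly one): Caro ∈ Strategy.
(7): Wen matches Sven: Wen ∉ Strategy.
(7): Sven matches Wen: Sven ∈ Finance.
(1): Caro ∉ Budget.
Suppose Sven ∈ Budget: no assignment then satisfies all the clues, so Sven ∉ Budget.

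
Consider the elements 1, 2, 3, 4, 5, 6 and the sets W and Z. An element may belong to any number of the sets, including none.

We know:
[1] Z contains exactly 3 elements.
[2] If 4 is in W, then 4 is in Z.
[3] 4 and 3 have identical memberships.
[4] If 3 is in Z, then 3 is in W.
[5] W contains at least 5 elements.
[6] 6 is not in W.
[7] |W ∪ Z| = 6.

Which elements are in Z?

Z = {3, 4, 6}

From (6): 6 ∉ W.
(5): only 5 candidates remain for W, so all are in.
(2): 4 ∈ Z.
(3): 3 matches 4: 3 ∈ Z.
Suppose 1 ∈ Z: no assignment then satisfies all the clues, so 1 ∉ Z.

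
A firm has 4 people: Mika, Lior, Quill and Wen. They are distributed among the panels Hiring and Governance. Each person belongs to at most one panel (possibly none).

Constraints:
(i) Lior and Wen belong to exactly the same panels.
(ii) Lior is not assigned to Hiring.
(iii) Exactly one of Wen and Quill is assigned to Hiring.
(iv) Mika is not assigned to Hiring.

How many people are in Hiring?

1

From (ii): Lior ∉ Hiring.
From (iv): Mika ∉ Hiring.
(i): Wen matches Lior: Wen ∉ Hiring.
(iii) (exactly one): Quill ∈ Hiring.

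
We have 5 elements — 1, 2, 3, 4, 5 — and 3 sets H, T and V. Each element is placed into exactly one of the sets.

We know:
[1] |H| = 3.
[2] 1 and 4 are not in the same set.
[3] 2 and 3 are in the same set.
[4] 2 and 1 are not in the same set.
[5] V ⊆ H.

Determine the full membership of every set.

H = {2, 3, 4}; T = {1, 5}; V = {}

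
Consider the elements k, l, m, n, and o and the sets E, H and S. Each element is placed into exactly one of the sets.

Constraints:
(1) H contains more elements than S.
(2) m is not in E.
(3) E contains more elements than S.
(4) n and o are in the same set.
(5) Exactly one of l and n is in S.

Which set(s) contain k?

k: H

From (2): m ∉ E.
Suppose k ∈ E: no assignment then satisfies all the clues, so k ∉ E.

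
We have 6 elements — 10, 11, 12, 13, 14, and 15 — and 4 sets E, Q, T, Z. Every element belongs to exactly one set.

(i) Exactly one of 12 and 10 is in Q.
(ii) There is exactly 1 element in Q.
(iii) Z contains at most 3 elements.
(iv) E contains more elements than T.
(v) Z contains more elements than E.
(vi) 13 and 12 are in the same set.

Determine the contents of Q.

Q = {10}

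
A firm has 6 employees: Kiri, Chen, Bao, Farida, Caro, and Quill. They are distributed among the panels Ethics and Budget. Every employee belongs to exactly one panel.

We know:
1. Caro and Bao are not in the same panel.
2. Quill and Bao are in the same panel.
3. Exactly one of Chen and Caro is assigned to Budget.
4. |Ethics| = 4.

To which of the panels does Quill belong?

Quill: Ethics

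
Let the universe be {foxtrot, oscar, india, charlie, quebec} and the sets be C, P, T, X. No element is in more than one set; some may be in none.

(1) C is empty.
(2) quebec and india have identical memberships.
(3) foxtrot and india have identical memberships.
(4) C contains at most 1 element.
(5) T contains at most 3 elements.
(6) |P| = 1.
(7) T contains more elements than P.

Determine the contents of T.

T = {foxtrot, india, quebec}

(1): C already has 0, so the rest are out.
Suppose foxtrot ∉ T: no assignment then satisfies all the clues, so foxtrot ∈ T.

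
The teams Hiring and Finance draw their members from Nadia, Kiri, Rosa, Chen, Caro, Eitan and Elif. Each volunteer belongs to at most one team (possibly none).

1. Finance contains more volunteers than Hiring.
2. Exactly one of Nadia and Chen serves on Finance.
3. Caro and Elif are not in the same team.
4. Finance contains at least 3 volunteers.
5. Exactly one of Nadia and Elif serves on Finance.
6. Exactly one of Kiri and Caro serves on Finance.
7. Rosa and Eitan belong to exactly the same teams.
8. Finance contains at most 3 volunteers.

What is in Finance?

Finance = {Chen, Elif, Kiri}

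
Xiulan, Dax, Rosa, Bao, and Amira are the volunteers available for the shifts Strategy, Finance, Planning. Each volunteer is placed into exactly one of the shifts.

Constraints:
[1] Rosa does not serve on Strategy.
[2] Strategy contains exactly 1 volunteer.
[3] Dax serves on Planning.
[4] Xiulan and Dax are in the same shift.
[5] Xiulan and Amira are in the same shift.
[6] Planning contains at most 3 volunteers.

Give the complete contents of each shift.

From (1): Rosa ∉ Strategy.
From (3): Dax ∈ Planning.
(4): Xiulan matches Dax: Xiulan ∉ Strategy.
(4): Xiulan matches Dax: Xiulan ∉ Finance.
(4): Xiulan matches Dax: Xiulan ∈ Planning.
(5): Amira matches Xiulan: Amira ∉ Strategy.
(5): Amira matches Xiulan: Amira ∉ Finance.
(5): Amira matches Xiulan: Amira ∈ Planning.
(6): Planning already has 3, so the rest are out.
Only one shift left: Rosa ∈ Finance.
(2): only 1 candidates remain for Strategy, so all are in.

Strategy = {Bao}; Finance = {Rosa}; Planning = {Amira, Dax, Xiulan}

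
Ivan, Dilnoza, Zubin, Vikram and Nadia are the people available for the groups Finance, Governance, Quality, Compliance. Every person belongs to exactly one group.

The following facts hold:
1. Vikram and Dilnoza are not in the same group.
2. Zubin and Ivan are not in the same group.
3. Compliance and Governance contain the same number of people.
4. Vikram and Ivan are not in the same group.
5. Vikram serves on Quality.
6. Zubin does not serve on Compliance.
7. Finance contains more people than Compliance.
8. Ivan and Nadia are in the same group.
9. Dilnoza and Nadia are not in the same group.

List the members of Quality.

Quality = {Vikram}

From (5): Vikram ∈ Quality.
From (6): Zubin ∉ Compliance.
(1): Dilnoza ∉ Quality.
(4): Ivan ∉ Quality.
(8): Nadia matches Ivan: Nadia ∉ Quality.
Suppose Zubin ∈ Quality: no assignment then satisfies all the clues, so Zubin ∉ Quality.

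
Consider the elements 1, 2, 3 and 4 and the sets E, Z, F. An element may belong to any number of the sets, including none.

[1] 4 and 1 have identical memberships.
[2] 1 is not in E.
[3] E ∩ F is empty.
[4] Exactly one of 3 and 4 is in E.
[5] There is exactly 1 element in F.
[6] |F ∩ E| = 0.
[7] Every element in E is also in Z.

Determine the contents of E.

E = {3}

From (2): 1 ∉ E.
(1): 4 matches 1: 4 ∉ E.
(4) (exactly one): 3 ∈ E.
(7) with 3 ∈ E: 3 ∈ Z.
(3) (disjoint): 3 ∉ F.
Suppose 2 ∈ E: no assignment then satisfies all the clues, so 2 ∉ E.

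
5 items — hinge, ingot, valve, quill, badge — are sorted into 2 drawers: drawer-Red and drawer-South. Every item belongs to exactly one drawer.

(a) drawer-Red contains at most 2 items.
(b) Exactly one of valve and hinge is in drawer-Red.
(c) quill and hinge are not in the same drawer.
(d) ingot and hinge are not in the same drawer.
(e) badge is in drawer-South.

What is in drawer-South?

drawer-South = {badge, ingot, quill, valve}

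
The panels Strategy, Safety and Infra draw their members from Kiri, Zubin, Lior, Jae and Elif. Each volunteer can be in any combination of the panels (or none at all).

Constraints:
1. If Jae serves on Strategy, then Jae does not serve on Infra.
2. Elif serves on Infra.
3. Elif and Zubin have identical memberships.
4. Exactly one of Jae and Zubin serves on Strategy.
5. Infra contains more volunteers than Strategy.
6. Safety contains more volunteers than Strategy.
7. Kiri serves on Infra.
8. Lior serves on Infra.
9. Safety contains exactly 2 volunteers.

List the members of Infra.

From (2): Elif ∈ Infra.
From (7): Kiri ∈ Infra.
From (8): Lior ∈ Infra.
(3): Zubin matches Elif: Zubin ∈ Infra.
Suppose Jae ∈ Infra: no assignment then satisfies all the clues, so Jae ∉ Infra.

Infra = {Elif, Kiri, Lior, Zubin}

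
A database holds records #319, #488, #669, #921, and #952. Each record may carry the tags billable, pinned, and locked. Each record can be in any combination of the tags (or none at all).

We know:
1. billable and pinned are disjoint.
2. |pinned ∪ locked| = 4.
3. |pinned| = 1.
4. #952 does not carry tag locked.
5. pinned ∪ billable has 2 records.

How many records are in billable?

1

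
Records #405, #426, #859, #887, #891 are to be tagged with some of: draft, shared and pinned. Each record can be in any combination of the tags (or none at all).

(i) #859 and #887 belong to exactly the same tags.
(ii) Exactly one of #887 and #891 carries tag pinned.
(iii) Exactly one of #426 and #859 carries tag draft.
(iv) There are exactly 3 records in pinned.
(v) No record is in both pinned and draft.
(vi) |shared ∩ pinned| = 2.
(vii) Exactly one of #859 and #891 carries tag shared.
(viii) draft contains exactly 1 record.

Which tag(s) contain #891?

#891: none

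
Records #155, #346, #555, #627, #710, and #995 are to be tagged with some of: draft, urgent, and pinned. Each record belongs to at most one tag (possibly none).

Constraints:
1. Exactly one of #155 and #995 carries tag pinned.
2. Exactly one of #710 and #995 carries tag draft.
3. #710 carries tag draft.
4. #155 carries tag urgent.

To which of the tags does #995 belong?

From (3): #710 ∈ draft.
From (4): #155 ∈ urgent.
(1) (exactly one): #995 ∈ pinned.

#995: pinned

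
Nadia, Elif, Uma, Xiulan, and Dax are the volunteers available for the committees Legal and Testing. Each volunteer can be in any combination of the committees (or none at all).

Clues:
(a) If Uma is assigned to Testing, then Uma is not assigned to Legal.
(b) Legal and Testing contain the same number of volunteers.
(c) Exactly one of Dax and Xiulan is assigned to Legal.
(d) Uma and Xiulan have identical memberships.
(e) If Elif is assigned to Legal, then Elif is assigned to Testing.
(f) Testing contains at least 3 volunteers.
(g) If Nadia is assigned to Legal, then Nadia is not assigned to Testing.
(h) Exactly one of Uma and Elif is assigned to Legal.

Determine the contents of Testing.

Testing = {Elif, Uma, Xiulan}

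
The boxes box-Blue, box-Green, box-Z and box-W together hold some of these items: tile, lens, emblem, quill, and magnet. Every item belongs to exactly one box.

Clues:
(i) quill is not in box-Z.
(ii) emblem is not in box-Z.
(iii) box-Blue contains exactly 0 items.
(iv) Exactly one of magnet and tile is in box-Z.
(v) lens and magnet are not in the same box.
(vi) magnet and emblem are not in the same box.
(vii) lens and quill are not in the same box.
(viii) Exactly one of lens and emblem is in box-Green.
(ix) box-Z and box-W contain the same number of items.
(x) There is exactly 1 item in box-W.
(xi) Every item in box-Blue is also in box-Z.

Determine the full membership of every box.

box-Blue = {}; box-Green = {emblem, quill, tile}; box-Z = {magnet}; box-W = {lens}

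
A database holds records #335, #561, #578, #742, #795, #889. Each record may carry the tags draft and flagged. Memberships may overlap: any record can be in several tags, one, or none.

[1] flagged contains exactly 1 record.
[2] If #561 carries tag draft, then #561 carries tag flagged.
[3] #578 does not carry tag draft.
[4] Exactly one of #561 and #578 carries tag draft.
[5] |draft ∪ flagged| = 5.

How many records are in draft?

From (3): #578 ∉ draft.
(4) (exactly one): #561 ∈ draft.
(2): #561 ∈ flagged.
(1): flagged already has 1, so the rest are out.
Suppose #335 ∉ draft: no assignment then satisfies all the clues, so #335 ∈ draft.

5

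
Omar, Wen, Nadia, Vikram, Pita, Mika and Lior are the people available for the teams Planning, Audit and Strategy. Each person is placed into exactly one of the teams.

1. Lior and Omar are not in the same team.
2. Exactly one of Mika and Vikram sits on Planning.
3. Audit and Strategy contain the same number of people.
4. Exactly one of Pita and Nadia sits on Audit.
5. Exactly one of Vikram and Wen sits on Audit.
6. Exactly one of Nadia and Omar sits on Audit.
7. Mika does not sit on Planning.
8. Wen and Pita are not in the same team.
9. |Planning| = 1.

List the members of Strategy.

From (7): Mika ∉ Planning.
(2) (exactly one): Vikram ∈ Planning.
(5) (exactly one): Wen ∈ Audit.
(8): Pita ∉ Audit.
(9): Planning already has 1, so the rest are out.
Only one team left: Pita ∈ Strategy.
(4) (exactly one): Nadia ∈ Audit.
(6) (exactly one): Omar ∉ Audit.
Only one team left: Omar ∈ Strategy.
(1): Lior ∉ Strategy.
Only one team left: Lior ∈ Audit.
Suppose Mika ∉ Strategy: no assignment then satisfies all the clues, so Mika ∈ Strategy.

Strategy = {Mika, Omar, Pita}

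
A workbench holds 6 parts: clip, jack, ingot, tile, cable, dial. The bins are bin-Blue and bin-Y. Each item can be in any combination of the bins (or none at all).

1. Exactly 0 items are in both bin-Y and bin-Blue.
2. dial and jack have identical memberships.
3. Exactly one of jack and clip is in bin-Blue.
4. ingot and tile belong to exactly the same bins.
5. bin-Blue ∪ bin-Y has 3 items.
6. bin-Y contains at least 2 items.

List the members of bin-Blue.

bin-Blue = {clip}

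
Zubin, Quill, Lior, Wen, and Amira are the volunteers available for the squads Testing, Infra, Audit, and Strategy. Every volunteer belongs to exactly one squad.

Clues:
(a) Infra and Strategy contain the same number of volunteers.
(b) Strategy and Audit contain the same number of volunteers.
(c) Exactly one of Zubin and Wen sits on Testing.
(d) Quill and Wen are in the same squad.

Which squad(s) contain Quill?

Quill: Testing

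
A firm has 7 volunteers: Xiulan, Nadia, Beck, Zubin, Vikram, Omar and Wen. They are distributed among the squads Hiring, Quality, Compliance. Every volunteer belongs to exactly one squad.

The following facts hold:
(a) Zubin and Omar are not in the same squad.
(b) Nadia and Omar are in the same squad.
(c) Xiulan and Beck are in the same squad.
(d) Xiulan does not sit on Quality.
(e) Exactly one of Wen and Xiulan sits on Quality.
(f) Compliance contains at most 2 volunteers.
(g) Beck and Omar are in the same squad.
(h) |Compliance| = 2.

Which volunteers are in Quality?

Quality = {Wen}

From (d): Xiulan ∉ Quality.
(c): Beck matches Xiulan: Beck ∉ Quality.
(e) (exactly one): Wen ∈ Quality.
(g): Omar matches Beck: Omar ∉ Quality.
(b): Nadia matches Omar: Nadia ∉ Quality.
Suppose Zubin ∈ Quality: no assignment then satisfies all the clues, so Zubin ∉ Quality.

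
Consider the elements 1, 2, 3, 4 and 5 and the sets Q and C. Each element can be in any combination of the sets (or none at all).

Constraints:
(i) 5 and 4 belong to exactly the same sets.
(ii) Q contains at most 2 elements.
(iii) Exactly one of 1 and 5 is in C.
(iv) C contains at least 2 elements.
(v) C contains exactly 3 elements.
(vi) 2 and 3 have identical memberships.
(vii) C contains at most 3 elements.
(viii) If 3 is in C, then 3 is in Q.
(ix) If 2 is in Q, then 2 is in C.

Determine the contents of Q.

Q = {2, 3}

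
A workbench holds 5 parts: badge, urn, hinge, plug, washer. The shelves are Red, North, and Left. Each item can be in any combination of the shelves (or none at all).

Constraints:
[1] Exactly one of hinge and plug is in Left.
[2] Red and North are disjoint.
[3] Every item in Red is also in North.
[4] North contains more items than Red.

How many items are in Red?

0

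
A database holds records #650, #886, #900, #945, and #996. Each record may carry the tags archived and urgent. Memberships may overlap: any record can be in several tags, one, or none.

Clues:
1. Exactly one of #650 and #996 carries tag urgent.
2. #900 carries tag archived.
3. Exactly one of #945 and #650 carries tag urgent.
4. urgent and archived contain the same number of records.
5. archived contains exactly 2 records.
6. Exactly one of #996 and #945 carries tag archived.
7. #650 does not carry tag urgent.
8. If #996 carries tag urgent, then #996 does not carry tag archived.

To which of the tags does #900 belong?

#900: archived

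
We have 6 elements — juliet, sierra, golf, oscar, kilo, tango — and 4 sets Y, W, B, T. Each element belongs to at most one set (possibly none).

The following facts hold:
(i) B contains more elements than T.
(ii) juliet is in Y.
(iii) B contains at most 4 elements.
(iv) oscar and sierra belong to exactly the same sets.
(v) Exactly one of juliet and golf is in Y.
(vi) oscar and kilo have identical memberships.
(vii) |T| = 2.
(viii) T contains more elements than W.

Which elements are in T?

From (ii): juliet ∈ Y.
(v) (exactly one): golf ∉ Y.
Suppose sierra ∈ T: no assignment then satisfies all the clues, so sierra ∉ T.

T = {golf, tango}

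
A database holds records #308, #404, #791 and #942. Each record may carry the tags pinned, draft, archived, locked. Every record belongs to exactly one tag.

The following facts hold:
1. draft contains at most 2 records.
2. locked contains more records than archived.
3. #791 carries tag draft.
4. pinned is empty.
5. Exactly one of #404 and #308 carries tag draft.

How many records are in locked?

2

From (3): #791 ∈ draft.
(4): pinned already has 0, so the rest are out.
Suppose #308 ∈ archived: no assignment then satisfies all the clues, so #308 ∉ archived.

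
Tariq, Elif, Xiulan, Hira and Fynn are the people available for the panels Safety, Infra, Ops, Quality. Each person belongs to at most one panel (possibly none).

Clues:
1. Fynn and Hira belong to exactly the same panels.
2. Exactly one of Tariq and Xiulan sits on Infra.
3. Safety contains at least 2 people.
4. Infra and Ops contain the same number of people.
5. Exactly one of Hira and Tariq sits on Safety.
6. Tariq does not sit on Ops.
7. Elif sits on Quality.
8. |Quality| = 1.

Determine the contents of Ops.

Ops = {Xiulan}

From (6): Tariq ∉ Ops.
From (7): Elif ∈ Quality.
(8): Quality already has 1, so the rest are out.
Suppose Xiulan ∉ Ops: no assignment then satisfies all the clues, so Xiulan ∈ Ops.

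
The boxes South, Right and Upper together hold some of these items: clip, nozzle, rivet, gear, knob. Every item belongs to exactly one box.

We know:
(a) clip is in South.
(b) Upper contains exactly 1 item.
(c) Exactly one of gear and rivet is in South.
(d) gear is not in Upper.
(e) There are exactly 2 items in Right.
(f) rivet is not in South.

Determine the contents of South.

South = {clip, gear}

From (a): clip ∈ South.
From (d): gear ∉ Upper.
From (f): rivet ∉ South.
(c) (exactly one): gear ∈ South.
Suppose nozzle ∈ South: no assignment then satisfies all the clues, so nozzle ∉ South.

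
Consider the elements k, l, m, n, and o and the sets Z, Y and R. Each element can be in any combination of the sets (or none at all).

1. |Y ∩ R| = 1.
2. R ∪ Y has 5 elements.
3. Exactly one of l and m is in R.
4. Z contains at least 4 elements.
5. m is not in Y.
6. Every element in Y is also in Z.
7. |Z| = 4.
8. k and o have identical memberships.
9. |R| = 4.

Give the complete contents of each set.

Z = {k, l, n, o}; Y = {l, n}; R = {k, m, n, o}

From (5): m ∉ Y.
Suppose k ∉ Z: no assignment then satisfies all the clues, so k ∈ Z.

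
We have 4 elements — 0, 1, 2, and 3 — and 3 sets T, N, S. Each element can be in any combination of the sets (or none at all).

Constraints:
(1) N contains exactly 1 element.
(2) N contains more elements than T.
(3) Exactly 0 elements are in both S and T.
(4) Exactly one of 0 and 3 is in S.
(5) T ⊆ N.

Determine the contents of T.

T = {}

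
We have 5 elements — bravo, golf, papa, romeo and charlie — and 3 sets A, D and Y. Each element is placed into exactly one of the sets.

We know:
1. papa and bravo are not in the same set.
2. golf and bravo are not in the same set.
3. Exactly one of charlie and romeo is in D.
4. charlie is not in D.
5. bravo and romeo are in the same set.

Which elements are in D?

D = {bravo, romeo}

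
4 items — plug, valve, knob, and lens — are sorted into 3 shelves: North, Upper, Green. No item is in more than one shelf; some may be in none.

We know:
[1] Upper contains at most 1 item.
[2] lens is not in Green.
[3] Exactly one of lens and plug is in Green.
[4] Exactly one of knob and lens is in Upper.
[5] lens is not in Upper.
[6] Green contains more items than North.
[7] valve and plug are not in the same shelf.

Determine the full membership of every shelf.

North = {}; Upper = {knob}; Green = {plug}

From (2): lens ∉ Green.
From (5): lens ∉ Upper.
(3) (exactly one): plug ∈ Green.
(4) (exactly one): knob ∈ Upper.
(7): valve ∉ Green.
(1): Upper already has 1, so the rest are out.
Suppose valve ∈ North: no assignment then satisfies all the clues, so valve ∉ North.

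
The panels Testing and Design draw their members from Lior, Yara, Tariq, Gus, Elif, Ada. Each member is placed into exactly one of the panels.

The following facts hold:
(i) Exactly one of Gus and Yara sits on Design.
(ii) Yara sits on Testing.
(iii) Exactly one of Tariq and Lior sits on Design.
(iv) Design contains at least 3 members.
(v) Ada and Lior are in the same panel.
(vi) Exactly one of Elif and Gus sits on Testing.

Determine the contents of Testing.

Testing = {Elif, Tariq, Yara}

From (ii): Yara ∈ Testing.
(i) (exactly one): Gus ∈ Design.
(vi) (exactly one): Elif ∈ Testing.
Suppose Lior ∈ Testing: no assignment then satisfies all the clues, so Lior ∉ Testing.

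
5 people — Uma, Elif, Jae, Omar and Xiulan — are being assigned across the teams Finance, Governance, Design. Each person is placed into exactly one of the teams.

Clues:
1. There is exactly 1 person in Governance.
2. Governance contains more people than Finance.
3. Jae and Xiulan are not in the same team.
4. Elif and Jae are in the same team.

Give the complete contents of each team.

Finance = {}; Governance = {Xiulan}; Design = {Elif, Jae, Omar, Uma}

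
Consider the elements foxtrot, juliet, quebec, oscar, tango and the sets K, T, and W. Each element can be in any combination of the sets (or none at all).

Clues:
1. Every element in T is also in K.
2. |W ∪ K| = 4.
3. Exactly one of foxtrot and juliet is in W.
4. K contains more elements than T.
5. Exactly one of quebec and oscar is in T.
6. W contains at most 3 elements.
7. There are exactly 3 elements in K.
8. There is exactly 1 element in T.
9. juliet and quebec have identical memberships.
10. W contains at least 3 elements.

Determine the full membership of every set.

K = {juliet, oscar, quebec}; T = {oscar}; W = {juliet, quebec, tango}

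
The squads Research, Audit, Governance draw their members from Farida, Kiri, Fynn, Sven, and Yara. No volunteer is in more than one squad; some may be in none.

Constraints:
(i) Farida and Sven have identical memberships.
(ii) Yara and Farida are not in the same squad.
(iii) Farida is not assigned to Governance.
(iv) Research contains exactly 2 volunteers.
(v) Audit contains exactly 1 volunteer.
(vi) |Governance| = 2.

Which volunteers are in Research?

Research = {Farida, Sven}

From (iii): Farida ∉ Governance.
(i): Sven matches Farida: Sven ∉ Governance.
Suppose Farida ∉ Research: no assignment then satisfies all the clues, so Farida ∈ Research.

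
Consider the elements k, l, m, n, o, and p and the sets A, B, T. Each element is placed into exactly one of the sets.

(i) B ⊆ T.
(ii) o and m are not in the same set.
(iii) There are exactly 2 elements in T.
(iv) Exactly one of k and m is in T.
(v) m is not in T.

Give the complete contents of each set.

A = {l, m, n, p}; B = {}; T = {k, o}

From (v): m ∉ T.
(i) contrapositive: m ∉ B.
(iv) (exactly one): k ∈ T.
Only one set left: m ∈ A.
(ii): o ∉ A.
Suppose l ∉ A: no assignment then satisfies all the clues, so l ∈ A.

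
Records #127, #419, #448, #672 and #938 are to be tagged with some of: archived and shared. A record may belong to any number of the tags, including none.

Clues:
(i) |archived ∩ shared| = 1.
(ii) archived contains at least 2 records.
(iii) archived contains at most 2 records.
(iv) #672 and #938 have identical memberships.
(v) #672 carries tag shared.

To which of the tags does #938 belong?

From (v): #672 ∈ shared.
(iv): #938 matches #672: #938 ∈ shared.
Suppose #938 ∈ archived: no assignment then satisfies all the clues, so #938 ∉ archived.

#938: shared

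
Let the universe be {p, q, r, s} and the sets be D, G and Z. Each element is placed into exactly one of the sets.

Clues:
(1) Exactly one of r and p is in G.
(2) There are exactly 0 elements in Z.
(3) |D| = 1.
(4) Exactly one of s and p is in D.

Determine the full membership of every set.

D = {p}; G = {q, r, s}; Z = {}

(2): Z already has 0, so the rest are out.
Suppose p ∉ D: no assignment then satisfies all the clues, so p ∈ D.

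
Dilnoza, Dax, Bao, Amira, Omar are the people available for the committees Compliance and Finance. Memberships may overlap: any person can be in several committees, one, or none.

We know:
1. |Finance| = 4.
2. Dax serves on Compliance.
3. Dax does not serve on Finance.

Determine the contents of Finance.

From (2): Dax ∈ Compliance.
From (3): Dax ∉ Finance.
(1): only 4 candidates remain for Finance, so all are in.

Finance = {Amira, Bao, Dilnoza, Omar}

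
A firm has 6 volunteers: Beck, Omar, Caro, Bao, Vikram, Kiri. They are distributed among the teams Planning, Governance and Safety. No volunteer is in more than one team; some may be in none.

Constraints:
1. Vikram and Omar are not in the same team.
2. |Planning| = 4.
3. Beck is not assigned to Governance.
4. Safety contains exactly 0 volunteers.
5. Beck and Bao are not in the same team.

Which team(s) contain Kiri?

Kiri: Planning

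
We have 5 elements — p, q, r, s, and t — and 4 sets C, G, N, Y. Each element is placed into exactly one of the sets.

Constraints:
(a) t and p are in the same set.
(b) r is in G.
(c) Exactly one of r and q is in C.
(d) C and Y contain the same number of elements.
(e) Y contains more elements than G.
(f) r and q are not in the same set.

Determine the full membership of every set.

C = {q, s}; G = {r}; N = {}; Y = {p, t}

From (b): r ∈ G.
(c) (exactly one): q ∈ C.
Suppose p ∈ C: no assignment then satisfies all the clues, so p ∉ C.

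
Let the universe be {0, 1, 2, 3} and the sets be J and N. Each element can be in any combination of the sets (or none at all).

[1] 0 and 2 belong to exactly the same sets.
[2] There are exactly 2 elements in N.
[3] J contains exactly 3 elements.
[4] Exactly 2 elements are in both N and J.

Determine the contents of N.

N = {0, 2}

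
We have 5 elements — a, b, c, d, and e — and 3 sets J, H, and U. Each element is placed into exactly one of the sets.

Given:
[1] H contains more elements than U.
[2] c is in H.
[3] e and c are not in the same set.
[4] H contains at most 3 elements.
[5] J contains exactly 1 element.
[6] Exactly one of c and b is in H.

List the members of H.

From (2): c ∈ H.
(3): e ∉ H.
(6) (exactly one): b ∉ H.
Suppose a ∉ H: no assignment then satisfies all the clues, so a ∈ H.

H = {a, c, d}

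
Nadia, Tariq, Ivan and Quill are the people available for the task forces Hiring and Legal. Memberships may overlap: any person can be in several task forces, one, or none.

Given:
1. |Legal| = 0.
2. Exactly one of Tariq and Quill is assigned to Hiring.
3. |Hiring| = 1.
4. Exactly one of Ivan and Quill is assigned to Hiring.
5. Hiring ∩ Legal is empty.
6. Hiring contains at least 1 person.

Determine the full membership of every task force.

Hiring = {Quill}; Legal = {}

(1): Legal already has 0, so the rest are out.
Suppose Nadia ∈ Hiring: no assignment then satisfies all the clues, so Nadia ∉ Hiring.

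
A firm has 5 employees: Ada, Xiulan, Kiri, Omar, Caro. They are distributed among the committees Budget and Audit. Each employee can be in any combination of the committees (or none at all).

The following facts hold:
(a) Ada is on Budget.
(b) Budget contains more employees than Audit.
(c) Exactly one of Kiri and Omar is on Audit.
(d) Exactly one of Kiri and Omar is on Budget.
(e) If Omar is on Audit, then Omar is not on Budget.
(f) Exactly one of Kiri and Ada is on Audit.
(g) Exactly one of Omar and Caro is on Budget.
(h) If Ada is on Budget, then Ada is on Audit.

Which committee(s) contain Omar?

Omar: Audit

From (a): Ada ∈ Budget.
(h): Ada ∈ Audit.
(f) (exactly one): Kiri ∉ Audit.
(c) (exactly one): Omar ∈ Audit.
(e): Omar ∉ Budget.
(g) (exactly one): Caro ∈ Budget.
(d) (exactly one): Kiri ∈ Budget.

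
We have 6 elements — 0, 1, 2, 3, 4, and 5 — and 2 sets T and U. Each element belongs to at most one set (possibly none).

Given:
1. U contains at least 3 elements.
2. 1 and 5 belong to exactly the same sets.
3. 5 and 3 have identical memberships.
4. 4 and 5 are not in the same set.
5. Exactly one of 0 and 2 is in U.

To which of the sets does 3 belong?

3: U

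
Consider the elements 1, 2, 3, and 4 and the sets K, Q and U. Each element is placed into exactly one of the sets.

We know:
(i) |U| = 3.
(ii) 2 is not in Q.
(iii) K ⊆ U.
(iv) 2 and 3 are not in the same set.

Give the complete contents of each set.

K = {}; Q = {3}; U = {1, 2, 4}

From (ii): 2 ∉ Q.
Suppose 1 ∈ K: no assignment then satisfies all the clues, so 1 ∉ K.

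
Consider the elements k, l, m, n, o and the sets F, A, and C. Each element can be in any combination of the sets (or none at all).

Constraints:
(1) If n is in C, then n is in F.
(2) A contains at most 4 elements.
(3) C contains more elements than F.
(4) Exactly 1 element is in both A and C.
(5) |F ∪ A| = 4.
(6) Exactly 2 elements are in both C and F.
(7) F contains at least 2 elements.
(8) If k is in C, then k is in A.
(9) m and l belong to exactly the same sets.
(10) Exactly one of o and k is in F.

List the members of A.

A = {k, l, m}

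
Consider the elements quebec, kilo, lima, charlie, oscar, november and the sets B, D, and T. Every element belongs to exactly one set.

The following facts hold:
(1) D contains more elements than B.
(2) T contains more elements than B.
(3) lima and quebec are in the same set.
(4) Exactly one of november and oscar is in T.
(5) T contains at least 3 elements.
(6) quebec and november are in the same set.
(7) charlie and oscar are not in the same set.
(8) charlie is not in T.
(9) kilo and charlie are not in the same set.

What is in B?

B = {charlie}

From (8): charlie ∉ T.
Suppose quebec ∈ B: no assignment then satisfies all the clues, so quebec ∉ B.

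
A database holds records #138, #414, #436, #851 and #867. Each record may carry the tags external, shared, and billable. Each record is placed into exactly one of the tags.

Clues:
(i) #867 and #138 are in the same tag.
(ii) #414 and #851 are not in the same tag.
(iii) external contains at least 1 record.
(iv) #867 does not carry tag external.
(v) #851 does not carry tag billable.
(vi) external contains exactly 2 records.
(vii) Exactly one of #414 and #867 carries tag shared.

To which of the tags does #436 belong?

#436: external

From (iv): #867 ∉ external.
From (v): #851 ∉ billable.
(i): #138 matches #867: #138 ∉ external.
Suppose #436 ∉ external: no assignment then satisfies all the clues, so #436 ∈ external.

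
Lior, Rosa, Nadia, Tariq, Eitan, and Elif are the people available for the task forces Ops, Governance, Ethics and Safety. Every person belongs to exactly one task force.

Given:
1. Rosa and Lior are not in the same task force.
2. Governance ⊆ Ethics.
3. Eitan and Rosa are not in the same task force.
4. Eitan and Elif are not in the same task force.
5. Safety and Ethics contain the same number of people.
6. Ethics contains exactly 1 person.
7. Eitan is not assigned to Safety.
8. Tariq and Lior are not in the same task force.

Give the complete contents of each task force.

Ops = {Elif, Nadia, Rosa, Tariq}; Governance = {}; Ethics = {Eitan}; Safety = {Lior}

From (7): Eitan ∉ Safety.
Suppose Lior ∈ Ops: no assignment then satisfies all the clues, so Lior ∉ Ops.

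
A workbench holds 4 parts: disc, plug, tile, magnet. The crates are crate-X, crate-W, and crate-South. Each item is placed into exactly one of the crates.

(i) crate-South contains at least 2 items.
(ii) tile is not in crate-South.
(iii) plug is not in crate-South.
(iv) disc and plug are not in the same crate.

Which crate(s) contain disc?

disc: crate-South

From (ii): tile ∉ crate-South.
From (iii): plug ∉ crate-South.
(i): only 2 candidates remain for crate-South, so all are in.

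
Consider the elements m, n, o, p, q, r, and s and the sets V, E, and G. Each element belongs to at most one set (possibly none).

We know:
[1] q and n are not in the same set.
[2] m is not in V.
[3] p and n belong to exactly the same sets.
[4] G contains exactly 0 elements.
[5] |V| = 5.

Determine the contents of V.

From (2): m ∉ V.
(4): G already has 0, so the rest are out.
Suppose n ∉ V: no assignment then satisfies all the clues, so n ∈ V.

V = {n, o, p, r, s}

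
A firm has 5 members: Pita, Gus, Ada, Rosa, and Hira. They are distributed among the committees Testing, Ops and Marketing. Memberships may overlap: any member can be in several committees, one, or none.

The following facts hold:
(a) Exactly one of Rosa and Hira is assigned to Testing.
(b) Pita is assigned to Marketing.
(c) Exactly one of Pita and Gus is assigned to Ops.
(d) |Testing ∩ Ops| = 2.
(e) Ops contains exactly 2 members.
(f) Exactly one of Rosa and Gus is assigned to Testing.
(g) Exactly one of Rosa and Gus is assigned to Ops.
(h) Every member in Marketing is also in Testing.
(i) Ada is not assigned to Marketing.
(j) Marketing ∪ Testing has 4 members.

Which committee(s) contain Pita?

Pita: Marketing, Testing

From (b): Pita ∈ Marketing.
From (i): Ada ∉ Marketing.
(h) with Pita ∈ Marketing: Pita ∈ Testing.
Suppose Pita ∈ Ops: no assignment then satisfies all the clues, so Pita ∉ Ops.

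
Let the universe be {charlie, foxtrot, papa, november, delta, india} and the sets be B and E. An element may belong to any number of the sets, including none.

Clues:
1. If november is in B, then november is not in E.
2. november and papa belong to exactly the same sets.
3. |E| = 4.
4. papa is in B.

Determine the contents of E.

From (4): papa ∈ B.
(2): november matches papa: november ∈ B.
(1): november ∉ E.
(2): papa matches november: papa ∉ E.
(3): only 4 candidates remain for E, so all are in.

E = {charlie, delta, foxtrot, india}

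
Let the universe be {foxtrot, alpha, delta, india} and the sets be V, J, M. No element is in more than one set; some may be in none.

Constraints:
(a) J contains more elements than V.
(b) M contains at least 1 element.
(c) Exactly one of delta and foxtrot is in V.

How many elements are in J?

2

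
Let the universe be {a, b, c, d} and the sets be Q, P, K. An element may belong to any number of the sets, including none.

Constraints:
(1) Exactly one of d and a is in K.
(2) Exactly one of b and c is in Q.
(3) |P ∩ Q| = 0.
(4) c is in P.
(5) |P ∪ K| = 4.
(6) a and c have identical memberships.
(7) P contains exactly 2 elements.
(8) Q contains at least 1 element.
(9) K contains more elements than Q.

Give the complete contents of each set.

Q = {b}; P = {a, c}; K = {b, d}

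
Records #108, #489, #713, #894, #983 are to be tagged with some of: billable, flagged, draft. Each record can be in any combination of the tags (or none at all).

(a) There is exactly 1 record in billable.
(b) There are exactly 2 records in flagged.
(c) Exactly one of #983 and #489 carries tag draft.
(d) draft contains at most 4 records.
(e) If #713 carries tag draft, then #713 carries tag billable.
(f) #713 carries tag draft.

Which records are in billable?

From (f): #713 ∈ draft.
(e): #713 ∈ billable.
(a): billable already has 1, so the rest are out.

billable = {#713}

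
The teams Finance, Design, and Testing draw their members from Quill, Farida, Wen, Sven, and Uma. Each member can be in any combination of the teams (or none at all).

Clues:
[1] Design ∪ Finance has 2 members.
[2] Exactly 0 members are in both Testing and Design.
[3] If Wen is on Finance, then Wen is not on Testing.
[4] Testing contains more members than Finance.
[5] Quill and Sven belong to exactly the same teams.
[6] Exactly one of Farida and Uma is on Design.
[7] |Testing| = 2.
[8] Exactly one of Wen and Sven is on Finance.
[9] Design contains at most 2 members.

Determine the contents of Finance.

Finance = {Wen}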